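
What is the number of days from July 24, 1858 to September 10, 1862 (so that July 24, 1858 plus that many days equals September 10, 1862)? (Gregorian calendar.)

1509

Jul 24, 1858 → Jul 24, 1859: 365 days.
Jul 24, 1859 → Jul 24, 1860: 366 days (Feb 29, 1860 is in that span).
Jul 24, 1860 → Jul 24, 1861: 365 days.
Jul 24, 1861 → Jul 24, 1862: 365 days.
Jul 24, 1862 → Aug 24, 1862: 31 days (July has 31).
Aug 24, 1862 → Sep 10, 1862: 17 days.
Total: 1509 days.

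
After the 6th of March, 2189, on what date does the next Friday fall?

Mar 6, 2189 is a Friday.
From Friday to the next Friday is 7 days.
Mar 6, 2189 + 7 = Mar 13, 2189.

March 13, 2189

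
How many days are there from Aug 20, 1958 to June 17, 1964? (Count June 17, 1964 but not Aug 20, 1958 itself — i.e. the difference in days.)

Aug 20, 1958 → Aug 20, 1959: 365 days.
Aug 20, 1959 → Aug 20, 1960: 366 days (Feb 29, 1960 is in that span).
Aug 20, 1960 → Aug 20, 1961: 365 days.
Aug 20, 1961 → Aug 20, 1962: 365 days.
Aug 20, 1962 → Aug 20, 1963: 365 days.
Aug 20, 1963 → Sep 20, 1963: 31 days (August has 31).
Sep 20, 1963 → Oct 20, 1963: 30 days (September has 30).
Oct 20, 1963 → Nov 20, 1963: 31 days (October has 31).
Nov 20, 1963 → Dec 20, 1963: 30 days (November has 30).
Dec 20, 1963 → Jan 20, 1964: 31 days (December has 31).
Jan 20, 1964 → Feb 20, 1964: 31 days (January has 31).
Feb 20, 1964 → Mar 20, 1964: 29 days (February has 29).
Mar 20, 1964 → Apr 20, 1964: 31 days (March has 31).
Apr 20, 1964 → May 20, 1964: 30 days (April has 30).
May 20, 1964 → Jun 17, 1964: 28 days.
Total: 2128 days.

2128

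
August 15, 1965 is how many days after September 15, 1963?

700

Sep 15, 1963 → Sep 15, 1964: 366 days (Feb 29, 1964 is in that span).
Sep 15, 1964 → Oct 15, 1964: 30 days (September has 30).
Oct 15, 1964 → Nov 15, 1964: 31 days (October has 31).
Nov 15, 1964 → Dec 15, 1964: 30 days (November has 30).
Dec 15, 1964 → Jan 15, 1965: 31 days (December has 31).
Jan 15, 1965 → Feb 15, 1965: 31 days (January has 31).
Feb 15, 1965 → Mar 15, 1965: 28 days (February has 28).
Mar 15, 1965 → Apr 15, 1965: 31 days (March has 31).
Apr 15, 1965 → May 15, 1965: 30 days (April has 30).
May 15, 1965 → Jun 15, 1965: 31 days (May has 31).
Jun 15, 1965 → Jul 15, 1965: 30 days (June has 30).
Jul 15, 1965 → Aug 15, 1965: 31 days.
Total: 700 days.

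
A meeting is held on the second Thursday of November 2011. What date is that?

November 1, 2011 is a Tuesday.
The first Thursday is therefore November 3 (2 days later).
The second Thursday is 3 + 1×7 = November 10.

November 10, 2011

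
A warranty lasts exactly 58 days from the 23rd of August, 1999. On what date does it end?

Aug has 31 days: +9 → Sep 1, 1999 (49 left).
Sep has 30 days: +30 → Oct 1, 1999 (19 left).
+19 → Oct 20, 1999.

October 20, 1999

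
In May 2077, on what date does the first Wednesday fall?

May 1, 2077 is a Saturday.
The first Wednesday is therefore May 5 (4 days later).

May 5, 2077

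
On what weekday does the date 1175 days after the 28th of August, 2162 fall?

First find the weekday of Aug 28, 2162. Doomsday rule: the anchor day for the 2100s is Sunday. For year 62: 62÷12 = 5 r 2, and 2÷4 = 0, so 5+2+0 = 7.
Sunday + 7 ≡ Sunday — that's 2162's doomsday.
In August the doomsday date is Aug 8.
Aug 28 is 20 days after Aug 8; 20 mod 7 = 6, so Sunday + 6 = Saturday.
1175 mod 7 = 6, so 1175 days after a Saturday is Saturday + 6 = Friday.

Friday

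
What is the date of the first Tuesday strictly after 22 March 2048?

Mar 22, 2048 is a Sunday.
From Sunday to the next Tuesday is 2 days.
Mar 22, 2048 + 2 = Mar 24, 2048.

March 24, 2048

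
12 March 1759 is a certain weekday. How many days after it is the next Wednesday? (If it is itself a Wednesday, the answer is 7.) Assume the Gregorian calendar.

2

Mar 12, 1759 is a Monday.
From Monday to the next Wednesday is 2 days.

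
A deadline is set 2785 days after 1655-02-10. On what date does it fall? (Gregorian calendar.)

+365 (one year) → Feb 10, 1656 (2420 left).
+366 (one year; includes Feb 29, 1656) → Feb 10, 1657 (2054 left).
+365 (one year) → Feb 10, 1658 (1689 left).
+365 (one year) → Feb 10, 1659 (1324 left).
+365 (one year) → Feb 10, 1660 (959 left).
+366 (one year; includes Feb 29, 1660) → Feb 10, 1661 (593 left).
+365 (one year) → Feb 10, 1662 (228 left).
Feb has 28 days: +19 → Mar 1, 1662 (209 left).
Mar has 31 days: +31 → Apr 1, 1662 (178 left).
Apr has 30 days: +30 → May 1, 1662 (148 left).
May has 31 days: +31 → Jun 1, 1662 (117 left).
Jun has 30 days: +30 → Jul 1, 1662 (87 left).
Jul has 31 days: +31 → Aug 1, 1662 (56 left).
Aug has 31 days: +31 → Sep 1, 1662 (25 left).
+25 → Sep 26, 1662.

September 26, 1662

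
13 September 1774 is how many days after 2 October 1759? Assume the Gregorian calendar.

5460

Oct 2, 1759 → Oct 2, 1760: 366 days (Feb 29, 1760 is in that span).
Oct 2, 1760 → Oct 2, 1761: 365 days.
Oct 2, 1761 → Oct 2, 1762: 365 days.
Oct 2, 1762 → Oct 2, 1763: 365 days.
Oct 2, 1763 → Oct 2, 1764: 366 days (Feb 29, 1764 is in that span).
Oct 2, 1764 → Oct 2, 1765: 365 days.
Oct 2, 1765 → Oct 2, 1766: 365 days.
Oct 2, 1766 → Oct 2, 1767: 365 days.
Oct 2, 1767 → Oct 2, 1768: 366 days (Feb 29, 1768 is in that span).
Oct 2, 1768 → Oct 2, 1769: 365 days.
Oct 2, 1769 → Oct 2, 1770: 365 days.
Oct 2, 1770 → Oct 2, 1771: 365 days.
Oct 2, 1771 → Oct 2, 1772: 366 days (Feb 29, 1772 is in that span).
Oct 2, 1772 → Oct 2, 1773: 365 days.
Oct 2, 1773 → Nov 2, 1773: 31 days (October has 31).
Nov 2, 1773 → Dec 2, 1773: 30 days (November has 30).
Dec 2, 1773 → Jan 2, 1774: 31 days (December has 31).
Jan 2, 1774 → Feb 2, 1774: 31 days (January has 31).
Feb 2, 1774 → Mar 2, 1774: 28 days (February has 28).
Mar 2, 1774 → Apr 2, 1774: 31 days (March has 31).
Apr 2, 1774 → May 2, 1774: 30 days (April has 30).
May 2, 1774 → Jun 2, 1774: 31 days (May has 31).
Jun 2, 1774 → Jul 2, 1774: 30 days (June has 30).
Jul 2, 1774 → Aug 2, 1774: 31 days (July has 31).
Aug 2, 1774 → Sep 2, 1774: 31 days (August has 31).
Sep 2, 1774 → Sep 13, 1774: 11 days.
Total: 5460 days.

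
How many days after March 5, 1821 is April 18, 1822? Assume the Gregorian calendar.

409

Mar 5, 1821 → Mar 5, 1822: 365 days.
Mar 5, 1822 → Apr 5, 1822: 31 days (March has 31).
Apr 5, 1822 → Apr 18, 1822: 13 days.
Total: 409 days.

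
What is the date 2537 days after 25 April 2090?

+365 (one year) → Apr 25, 2091 (2172 left).
+366 (one year; includes Feb 29, 2092) → Apr 25, 2092 (1806 left).
+365 (one year) → Apr 25, 2093 (1441 left).
+365 (one year) → Apr 25, 2094 (1076 left).
+365 (one year) → Apr 25, 2095 (711 left).
+366 (one year; includes Feb 29, 2096) → Apr 25, 2096 (345 left).
Apr has 30 days: +6 → May 1, 2096 (339 left).
May has 31 days: +31 → Jun 1, 2096 (308 left).
Jun has 30 days: +30 → Jul 1, 2096 (278 left).
Jul has 31 days: +31 → Aug 1, 2096 (247 left).
Aug has 31 days: +31 → Sep 1, 2096 (216 left).
Sep has 30 days: +30 → Oct 1, 2096 (186 left).
Oct has 31 days: +31 → Nov 1, 2096 (155 left).
Nov has 30 days: +30 → Dec 1, 2096 (125 left).
Dec has 31 days: +31 → Jan 1, 2097 (94 left).
Jan has 31 days: +31 → Feb 1, 2097 (63 left).
Feb has 28 days: +28 → Mar 1, 2097 (35 left).
Mar has 31 days: +31 → Apr 1, 2097 (4 left).
+4 → Apr 5, 2097.

April 5, 2097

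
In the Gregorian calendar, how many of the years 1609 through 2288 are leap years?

Multiples of 4 in [1609,2288]: 170.
Of those, multiples of 100: 6 (not leap unless ÷400).
Multiples of 400: 1.
Leap years = 170 − 6 + 1 = 165.

165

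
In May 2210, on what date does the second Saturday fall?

May 1, 2210 is a Tuesday.
The first Saturday is therefore May 5 (4 days later).
The second Saturday is 5 + 1×7 = May 12.

May 12, 2210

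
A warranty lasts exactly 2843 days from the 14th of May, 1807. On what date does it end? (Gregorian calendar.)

+366 (one year; includes Feb 29, 1808) → May 14, 1808 (2477 left).
+365 (one year) → May 14, 1809 (2112 left).
+365 (one year) → May 14, 1810 (1747 left).
+365 (one year) → May 14, 1811 (1382 left).
+366 (one year; includes Feb 29, 1812) → May 14, 1812 (1016 left).
+365 (one year) → May 14, 1813 (651 left).
+365 (one year) → May 14, 1814 (286 left).
May has 31 days: +18 → Jun 1, 1814 (268 left).
Jun has 30 days: +30 → Jul 1, 1814 (238 left).
Jul has 31 days: +31 → Aug 1, 1814 (207 left).
Aug has 31 days: +31 → Sep 1, 1814 (176 left).
Sep has 30 days: +30 → Oct 1, 1814 (146 left).
Oct has 31 days: +31 → Nov 1, 1814 (115 left).
Nov has 30 days: +30 → Dec 1, 1814 (85 left).
Dec has 31 days: +31 → Jan 1, 1815 (54 left).
Jan has 31 days: +31 → Feb 1, 1815 (23 left).
+23 → Feb 24, 1815.

February 24, 1815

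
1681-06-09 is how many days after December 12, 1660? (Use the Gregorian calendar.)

Dec 12, 1660 → Dec 12, 1661: 365 days.
Dec 12, 1661 → Dec 12, 1662: 365 days.
Dec 12, 1662 → Dec 12, 1663: 365 days.
Dec 12, 1663 → Dec 12, 1664: 366 days (Feb 29, 1664 is in that span).
Dec 12, 1664 → Dec 12, 1665: 365 days.
Dec 12, 1665 → Dec 12, 1666: 365 days.
Dec 12, 1666 → Dec 12, 1667: 365 days.
Dec 12, 1667 → Dec 12, 1668: 366 days (Feb 29, 1668 is in that span).
Dec 12, 1668 → Dec 12, 1669: 365 days.
Dec 12, 1669 → Dec 12, 1670: 365 days.
Dec 12, 1670 → Dec 12, 1671: 365 days.
Dec 12, 1671 → Dec 12, 1672: 366 days (Feb 29, 1672 is in that span).
Dec 12, 1672 → Dec 12, 1673: 365 days.
Dec 12, 1673 → Dec 12, 1674: 365 days.
Dec 12, 1674 → Dec 12, 1675: 365 days.
Dec 12, 1675 → Dec 12, 1676: 366 days (Feb 29, 1676 is in that span).
Dec 12, 1676 → Dec 12, 1677: 365 days.
Dec 12, 1677 → Dec 12, 1678: 365 days.
Dec 12, 1678 → Dec 12, 1679: 365 days.
Dec 12, 1679 → Dec 12, 1680: 366 days (Feb 29, 1680 is in that span).
Dec 12, 1680 → Jan 12, 1681: 31 days (December has 31).
Jan 12, 1681 → Feb 12, 1681: 31 days (January has 31).
Feb 12, 1681 → Mar 12, 1681: 28 days (February has 28).
Mar 12, 1681 → Apr 12, 1681: 31 days (March has 31).
Apr 12, 1681 → May 12, 1681: 30 days (April has 30).
May 12, 1681 → Jun 9, 1681: 28 days.
Total: 7484 days.

7484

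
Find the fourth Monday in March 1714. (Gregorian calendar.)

March 1, 1714 is a Thursday.
The first Monday is therefore March 5 (4 days later).
The fourth Monday is 5 + 3×7 = March 26.

March 26, 1714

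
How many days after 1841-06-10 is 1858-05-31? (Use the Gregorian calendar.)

Jun 10, 1841 → Jun 10, 1842: 365 days.
Jun 10, 1842 → Jun 10, 1843: 365 days.
Jun 10, 1843 → Jun 10, 1844: 366 days (Feb 29, 1844 is in that span).
Jun 10, 1844 → Jun 10, 1845: 365 days.
Jun 10, 1845 → Jun 10, 1846: 365 days.
Jun 10, 1846 → Jun 10, 1847: 365 days.
Jun 10, 1847 → Jun 10, 1848: 366 days (Feb 29, 1848 is in that span).
Jun 10, 1848 → Jun 10, 1849: 365 days.
Jun 10, 1849 → Jun 10, 1850: 365 days.
Jun 10, 1850 → Jun 10, 1851: 365 days.
Jun 10, 1851 → Jun 10, 1852: 366 days (Feb 29, 1852 is in that span).
Jun 10, 1852 → Jun 10, 1853: 365 days.
Jun 10, 1853 → Jun 10, 1854: 365 days.
Jun 10, 1854 → Jun 10, 1855: 365 days.
Jun 10, 1855 → Jun 10, 1856: 366 days (Feb 29, 1856 is in that span).
Jun 10, 1856 → Jun 10, 1857: 365 days.
Jun 10, 1857 → Jul 10, 1857: 30 days (June has 30).
Jul 10, 1857 → Aug 10, 1857: 31 days (July has 31).
Aug 10, 1857 → Sep 10, 1857: 31 days (August has 31).
Sep 10, 1857 → Oct 10, 1857: 30 days (September has 30).
Oct 10, 1857 → Nov 10, 1857: 31 days (October has 31).
Nov 10, 1857 → Dec 10, 1857: 30 days (November has 30).
Dec 10, 1857 → Jan 10, 1858: 31 days (December has 31).
Jan 10, 1858 → Feb 10, 1858: 31 days (January has 31).
Feb 10, 1858 → Mar 10, 1858: 28 days (February has 28).
Mar 10, 1858 → Apr 10, 1858: 31 days (March has 31).
Apr 10, 1858 → May 10, 1858: 30 days (April has 30).
May 10, 1858 → May 31, 1858: 21 days.
Total: 6199 days.

6199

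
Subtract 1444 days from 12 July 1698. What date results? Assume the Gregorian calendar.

−365 (one year) → Jul 12, 1697 (1079 left).
−365 (one year) → Jul 12, 1696 (714 left).
−366 (one year; includes Feb 29, 1696) → Jul 12, 1695 (348 left).
−12 → Jun 30, 1695 (end of Jun, 30 days; 336 left).
−30 → May 31, 1695 (end of May, 31 days; 306 left).
−31 → Apr 30, 1695 (end of Apr, 30 days; 275 left).
−30 → Mar 31, 1695 (end of Mar, 31 days; 245 left).
−31 → Feb 28, 1695 (end of Feb, 28 days; 214 left).
−28 → Jan 31, 1695 (end of Jan, 31 days; 186 left).
−31 → Dec 31, 1694 (end of Dec, 31 days; 155 left).
−31 → Nov 30, 1694 (end of Nov, 30 days; 124 left).
−30 → Oct 31, 1694 (end of Oct, 31 days; 94 left).
−31 → Sep 30, 1694 (end of Sep, 30 days; 63 left).
−30 → Aug 31, 1694 (end of Aug, 31 days; 33 left).
−31 → Jul 31, 1694 (end of Jul, 31 days; 2 left).
−2 → Jul 29, 1694.

July 29, 1694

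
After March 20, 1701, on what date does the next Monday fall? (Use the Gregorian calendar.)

March 21, 1701

Mar 20, 1701 is a Sunday.
From Sunday to the next Monday is 1 day.
Mar 20, 1701 + 1 = Mar 21, 1701.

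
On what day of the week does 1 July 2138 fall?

Tuesday

Doomsday rule: the anchor day for the 2100s is Sunday. For year 38: 38÷12 = 3 r 2, and 2÷4 = 0, so 3+2+0 = 5.
Sunday + 5 ≡ Friday — that's 2138's doomsday.
In July the doomsday date is Jul 11.
Jul 1 is 10 days before Jul 11; 10 mod 7 = 3, so Friday − 3 = Tuesday.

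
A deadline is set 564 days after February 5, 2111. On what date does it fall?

August 22, 2112

+365 (one year) → Feb 5, 2112 (199 left).
Feb has 29 days: +25 → Mar 1, 2112 (174 left).
Mar has 31 days: +31 → Apr 1, 2112 (143 left).
Apr has 30 days: +30 → May 1, 2112 (113 left).
May has 31 days: +31 → Jun 1, 2112 (82 left).
Jun has 30 days: +30 → Jul 1, 2112 (52 left).
Jul has 31 days: +31 → Aug 1, 2112 (21 left).
+21 → Aug 22, 2112.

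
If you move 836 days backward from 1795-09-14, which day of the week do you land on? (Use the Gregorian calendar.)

Friday

First find the weekday of Sep 14, 1795. Doomsday rule: the anchor day for the 1700s is Sunday. For year 95: 95÷12 = 7 r 11, and 11÷4 = 2, so 7+11+2 = 20.
Sunday + 20 ≡ Saturday — that's 1795's doomsday.
In September the doomsday date is Sep 5.
Sep 14 is 9 days after Sep 5; 9 mod 7 = 2, so Saturday + 2 = Monday.
836 mod 7 = 3, so 836 days before a Monday is Monday − 3 = Friday.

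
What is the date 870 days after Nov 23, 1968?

+365 (one year) → Nov 23, 1969 (505 left).
+365 (one year) → Nov 23, 1970 (140 left).
Nov has 30 days: +8 → Dec 1, 1970 (132 left).
Dec has 31 days: +31 → Jan 1, 1971 (101 left).
Jan has 31 days: +31 → Feb 1, 1971 (70 left).
Feb has 28 days: +28 → Mar 1, 1971 (42 left).
Mar has 31 days: +31 → Apr 1, 1971 (11 left).
+11 → Apr 12, 1971.

April 12, 1971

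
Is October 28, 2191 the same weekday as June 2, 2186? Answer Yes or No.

Yes

From Jun 2, 2186 to Oct 28, 2191 is 1974 days.
1974 mod 7 = 0, so they are the same weekday.
(Jun 2, 2186 is a Friday; Oct 28, 2191 is a Friday.)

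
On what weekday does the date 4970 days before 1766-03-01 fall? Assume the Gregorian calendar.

Saturday

First find the weekday of Mar 1, 1766. Doomsday rule: the anchor day for the 1700s is Sunday. For year 66: 66÷12 = 5 r 6, and 6÷4 = 1, so 5+6+1 = 12.
Sunday + 12 ≡ Friday — that's 1766's doomsday.
In March the doomsday date is Mar 14.
Mar 1 is 13 days before Mar 14; 13 mod 7 = 6, so Friday − 6 = Saturday.
4970 mod 7 = 0, so 4970 days before a Saturday is Saturday − 0 = Saturday.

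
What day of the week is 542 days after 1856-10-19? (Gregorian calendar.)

Wednesday

Oct 19, 1856 is a Sunday.
542 mod 7 = 3, so 542 days after a Sunday is Sunday + 3 = Wednesday.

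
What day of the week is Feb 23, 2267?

Saturday

Doomsday rule: the anchor day for the 2200s is Friday. For year 67: 67÷12 = 5 r 7, and 7÷4 = 1, so 5+7+1 = 13.
Friday + 13 ≡ Thursday — that's 2267's doomsday.
In February the doomsday date is Feb 28 (2267 is not a leap year).
Feb 23 is 5 days before Feb 28; 5 mod 7 = 5, so Thursday − 5 = Saturday.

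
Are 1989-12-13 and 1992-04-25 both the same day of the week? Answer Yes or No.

From Dec 13, 1989 to Apr 25, 1992 is 864 days.
864 mod 7 = 3, so they are different weekdays.
(Dec 13, 1989 is a Wednesday; Apr 25, 1992 is a Saturday.)

No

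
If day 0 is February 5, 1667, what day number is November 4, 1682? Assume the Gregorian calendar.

Feb 5, 1667 → Feb 5, 1668: 365 days.
Feb 5, 1668 → Feb 5, 1669: 366 days (Feb 29, 1668 is in that span).
Feb 5, 1669 → Feb 5, 1670: 365 days.
Feb 5, 1670 → Feb 5, 1671: 365 days.
Feb 5, 1671 → Feb 5, 1672: 365 days.
Feb 5, 1672 → Feb 5, 1673: 366 days (Feb 29, 1672 is in that span).
Feb 5, 1673 → Feb 5, 1674: 365 days.
Feb 5, 1674 → Feb 5, 1675: 365 days.
Feb 5, 1675 → Feb 5, 1676: 365 days.
Feb 5, 1676 → Feb 5, 1677: 366 days (Feb 29, 1676 is in that span).
Feb 5, 1677 → Feb 5, 1678: 365 days.
Feb 5, 1678 → Feb 5, 1679: 365 days.
Feb 5, 1679 → Feb 5, 1680: 365 days.
Feb 5, 1680 → Feb 5, 1681: 366 days (Feb 29, 1680 is in that span).
Feb 5, 1681 → Feb 5, 1682: 365 days.
Feb 5, 1682 → Mar 5, 1682: 28 days (February has 28).
Mar 5, 1682 → Apr 5, 1682: 31 days (March has 31).
Apr 5, 1682 → May 5, 1682: 30 days (April has 30).
May 5, 1682 → Jun 5, 1682: 31 days (May has 31).
Jun 5, 1682 → Jul 5, 1682: 30 days (June has 30).
Jul 5, 1682 → Aug 5, 1682: 31 days (July has 31).
Aug 5, 1682 → Sep 5, 1682: 31 days (August has 31).
Sep 5, 1682 → Oct 5, 1682: 30 days (September has 30).
Oct 5, 1682 → Nov 4, 1682: 30 days.
Total: 5751 days.

5751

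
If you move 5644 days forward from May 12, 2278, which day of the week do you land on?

May 12, 2278 is a Sunday.
5644 mod 7 = 2, so 5644 days after a Sunday is Sunday + 2 = Tuesday.

Tuesday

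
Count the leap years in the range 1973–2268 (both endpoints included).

72

Multiples of 4 in [1973,2268]: 74.
Of those, multiples of 100: 3 (not leap unless ÷400).
Multiples of 400: 1.
Leap years = 74 − 3 + 1 = 72.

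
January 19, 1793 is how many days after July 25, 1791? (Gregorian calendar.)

Jul 25, 1791 → Jul 25, 1792: 366 days (Feb 29, 1792 is in that span).
Jul 25, 1792 → Aug 25, 1792: 31 days (July has 31).
Aug 25, 1792 → Sep 25, 1792: 31 days (August has 31).
Sep 25, 1792 → Oct 25, 1792: 30 days (September has 30).
Oct 25, 1792 → Nov 25, 1792: 31 days (October has 31).
Nov 25, 1792 → Dec 25, 1792: 30 days (November has 30).
Dec 25, 1792 → Jan 19, 1793: 25 days.
Total: 544 days.

544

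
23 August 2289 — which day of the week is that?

Doomsday rule: the anchor day for the 2200s is Friday. For year 89: 89÷12 = 7 r 5, and 5÷4 = 1, so 7+5+1 = 13.
Friday + 13 ≡ Thursday — that's 2289's doomsday.
In August the doomsday date is Aug 8.
Aug 23 is 15 days after Aug 8; 15 mod 7 = 1, so Thursday + 1 = Friday.

Friday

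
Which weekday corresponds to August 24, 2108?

Friday

Doomsday rule: the anchor day for the 2100s is Sunday. For year 08: 8÷12 = 0 r 8, and 8÷4 = 2, so 0+8+2 = 10.
Sunday + 10 ≡ Wednesday — that's 2108's doomsday.
In August the doomsday date is Aug 8.
Aug 24 is 16 days after Aug 8; 16 mod 7 = 2, so Wednesday + 2 = Friday.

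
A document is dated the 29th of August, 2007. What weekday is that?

Wednesday

Doomsday rule: the anchor day for the 2000s is Tuesday. For year 07: 7÷12 = 0 r 7, and 7÷4 = 1, so 0+7+1 = 8.
Tuesday + 8 ≡ Wednesday — that's 2007's doomsday.
In August the doomsday date is Aug 8.
Aug 29 is 21 days after Aug 8; 21 mod 7 = 0, so Wednesday + 0 = Wednesday.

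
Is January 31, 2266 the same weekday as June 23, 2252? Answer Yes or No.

Yes

From Jun 23, 2252 to Jan 31, 2266 is 4970 days.
4970 mod 7 = 0, so they are the same weekday.
(Jun 23, 2252 is a Wednesday; Jan 31, 2266 is a Wednesday.)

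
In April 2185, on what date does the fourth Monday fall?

April 25, 2185

April 1, 2185 is a Friday.
The first Monday is therefore April 4 (3 days later).
The fourth Monday is 4 + 3×7 = April 25.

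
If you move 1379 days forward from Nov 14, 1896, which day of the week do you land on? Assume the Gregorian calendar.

Saturday

Nov 14, 1896 is a Saturday.
1379 mod 7 = 0, so 1379 days after a Saturday is Saturday + 0 = Saturday.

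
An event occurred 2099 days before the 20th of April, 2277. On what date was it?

July 22, 2271

−365 (one year) → Apr 20, 2276 (1734 left).
−366 (one year; includes Feb 29, 2276) → Apr 20, 2275 (1368 left).
−365 (one year) → Apr 20, 2274 (1003 left).
−365 (one year) → Apr 20, 2273 (638 left).
−365 (one year) → Apr 20, 2272 (273 left).
−20 → Mar 31, 2272 (end of Mar, 31 days; 253 left).
−31 → Feb 29, 2272 (end of Feb, 29 days; 222 left).
−29 → Jan 31, 2272 (end of Jan, 31 days; 193 left).
−31 → Dec 31, 2271 (end of Dec, 31 days; 162 left).
−31 → Nov 30, 2271 (end of Nov, 30 days; 131 left).
−30 → Oct 31, 2271 (end of Oct, 31 days; 101 left).
−31 → Sep 30, 2271 (end of Sep, 30 days; 70 left).
−30 → Aug 31, 2271 (end of Aug, 31 days; 40 left).
−31 → Jul 31, 2271 (end of Jul, 31 days; 9 left).
−9 → Jul 22, 2271.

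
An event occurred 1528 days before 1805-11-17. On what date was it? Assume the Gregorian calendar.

September 11, 1801

−365 (one year) → Nov 17, 1804 (1163 left).
−366 (one year; includes Feb 29, 1804) → Nov 17, 1803 (797 left).
−365 (one year) → Nov 17, 1802 (432 left).
−365 (one year) → Nov 17, 1801 (67 left).
−17 → Oct 31, 1801 (end of Oct, 31 days; 50 left).
−31 → Sep 30, 1801 (end of Sep, 30 days; 19 left).
−19 → Sep 11, 1801.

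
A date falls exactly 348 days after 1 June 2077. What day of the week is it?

Sunday

Jun 1, 2077 is a Tuesday.
348 mod 7 = 5, so 348 days after a Tuesday is Tuesday + 5 = Sunday.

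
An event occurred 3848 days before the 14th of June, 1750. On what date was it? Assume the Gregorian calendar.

December 1, 1739

−365 (one year) → Jun 14, 1749 (3483 left).
−365 (one year) → Jun 14, 1748 (3118 left).
−366 (one year; includes Feb 29, 1748) → Jun 14, 1747 (2752 left).
−365 (one year) → Jun 14, 1746 (2387 left).
−365 (one year) → Jun 14, 1745 (2022 left).
−365 (one year) → Jun 14, 1744 (1657 left).
−366 (one year; includes Feb 29, 1744) → Jun 14, 1743 (1291 left).
−365 (one year) → Jun 14, 1742 (926 left).
−365 (one year) → Jun 14, 1741 (561 left).
−365 (one year) → Jun 14, 1740 (196 left).
−14 → May 31, 1740 (end of May, 31 days; 182 left).
−31 → Apr 30, 1740 (end of Apr, 30 days; 151 left).
−30 → Mar 31, 1740 (end of Mar, 31 days; 121 left).
−31 → Feb 29, 1740 (end of Feb, 29 days; 90 left).
−29 → Jan 31, 1740 (end of Jan, 31 days; 61 left).
−31 → Dec 31, 1739 (end of Dec, 31 days; 30 left).
−30 → Dec 1, 1739.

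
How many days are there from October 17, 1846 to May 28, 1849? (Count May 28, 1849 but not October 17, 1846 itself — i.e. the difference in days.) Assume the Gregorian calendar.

954

Oct 17, 1846 → Oct 17, 1847: 365 days.
Oct 17, 1847 → Oct 17, 1848: 366 days (Feb 29, 1848 is in that span).
Oct 17, 1848 → Nov 17, 1848: 31 days (October has 31).
Nov 17, 1848 → Dec 17, 1848: 30 days (November has 30).
Dec 17, 1848 → Jan 17, 1849: 31 days (December has 31).
Jan 17, 1849 → Feb 17, 1849: 31 days (January has 31).
Feb 17, 1849 → Mar 17, 1849: 28 days (February has 28).
Mar 17, 1849 → Apr 17, 1849: 31 days (March has 31).
Apr 17, 1849 → May 17, 1849: 30 days (April has 30).
May 17, 1849 → May 28, 1849: 11 days.
Total: 954 days.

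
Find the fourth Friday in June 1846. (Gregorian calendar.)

June 26, 1846

June 1, 1846 is a Monday.
The first Friday is therefore June 5 (4 days later).
The fourth Friday is 5 + 3×7 = June 26.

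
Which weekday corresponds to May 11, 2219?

Tuesday

Doomsday rule: the anchor day for the 2200s is Friday. For year 19: 19÷12 = 1 r 7, and 7÷4 = 1, so 1+7+1 = 9.
Friday + 9 ≡ Sunday — that's 2219's doomsday.
In May the doomsday date is May 9.
May 11 is 2 days after May 9; 2 mod 7 = 2, so Sunday + 2 = Tuesday.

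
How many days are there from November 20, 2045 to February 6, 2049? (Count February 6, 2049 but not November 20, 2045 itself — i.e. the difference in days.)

Nov 20, 2045 → Nov 20, 2046: 365 days.
Nov 20, 2046 → Nov 20, 2047: 365 days.
Nov 20, 2047 → Nov 20, 2048: 366 days (Feb 29, 2048 is in that span).
Nov 20, 2048 → Dec 20, 2048: 30 days (November has 30).
Dec 20, 2048 → Jan 20, 2049: 31 days (December has 31).
Jan 20, 2049 → Feb 6, 2049: 17 days.
Total: 1174 days.

1174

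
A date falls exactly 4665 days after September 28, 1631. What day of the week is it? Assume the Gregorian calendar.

Wednesday

Sep 28, 1631 is a Sunday.
4665 mod 7 = 3, so 4665 days after a Sunday is Sunday + 3 = Wednesday.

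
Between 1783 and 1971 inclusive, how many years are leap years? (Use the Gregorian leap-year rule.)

45

Multiples of 4 in [1783,1971]: 47.
Of those, multiples of 100: 2 (not leap unless ÷400).
Multiples of 400: 0.
Leap years = 47 − 2 + 0 = 45.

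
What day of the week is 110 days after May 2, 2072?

First find the weekday of May 2, 2072. Doomsday rule: the anchor day for the 2000s is Tuesday. For year 72: 72÷12 = 6 r 0, and 0÷4 = 0, so 6+0+0 = 6.
Tuesday + 6 ≡ Monday — that's 2072's doomsday.
In May the doomsday date is May 9.
May 2 is 7 days before May 9; 7 mod 7 = 0, so Monday − 0 = Monday.
110 mod 7 = 5, so 110 days after a Monday is Monday + 5 = Saturday.

Saturday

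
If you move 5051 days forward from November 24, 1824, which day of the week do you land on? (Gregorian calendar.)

Nov 24, 1824 is a Wednesday.
5051 mod 7 = 4, so 5051 days after a Wednesday is Wednesday + 4 = Sunday.

Sunday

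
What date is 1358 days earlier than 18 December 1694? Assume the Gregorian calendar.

March 31, 1691

−365 (one year) → Dec 18, 1693 (993 left).
−365 (one year) → Dec 18, 1692 (628 left).
−366 (one year; includes Feb 29, 1692) → Dec 18, 1691 (262 left).
−18 → Nov 30, 1691 (end of Nov, 30 days; 244 left).
−30 → Oct 31, 1691 (end of Oct, 31 days; 214 left).
−31 → Sep 30, 1691 (end of Sep, 30 days; 183 left).
−30 → Aug 31, 1691 (end of Aug, 31 days; 153 left).
−31 → Jul 31, 1691 (end of Jul, 31 days; 122 left).
−31 → Jun 30, 1691 (end of Jun, 30 days; 91 left).
−30 → May 31, 1691 (end of May, 31 days; 61 left).
−31 → Apr 30, 1691 (end of Apr, 30 days; 30 left).
−30 → Mar 31, 1691 (end of Mar, 31 days; 0 left).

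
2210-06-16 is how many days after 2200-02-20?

3768

Feb 20, 2200 → Feb 20, 2201: 365 days.
Feb 20, 2201 → Feb 20, 2202: 365 days.
Feb 20, 2202 → Feb 20, 2203: 365 days.
Feb 20, 2203 → Feb 20, 2204: 365 days.
Feb 20, 2204 → Feb 20, 2205: 366 days (Feb 29, 2204 is in that span).
Feb 20, 2205 → Feb 20, 2206: 365 days.
Feb 20, 2206 → Feb 20, 2207: 365 days.
Feb 20, 2207 → Feb 20, 2208: 365 days.
Feb 20, 2208 → Feb 20, 2209: 366 days (Feb 29, 2208 is in that span).
Feb 20, 2209 → Feb 20, 2210: 365 days.
Feb 20, 2210 → Mar 20, 2210: 28 days (February has 28).
Mar 20, 2210 → Apr 20, 2210: 31 days (March has 31).
Apr 20, 2210 → May 20, 2210: 30 days (April has 30).
May 20, 2210 → Jun 16, 2210: 27 days.
Total: 3768 days.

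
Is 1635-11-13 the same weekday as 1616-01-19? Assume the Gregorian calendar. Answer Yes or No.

Yes

From Jan 19, 1616 to Nov 13, 1635 is 7238 days.
7238 mod 7 = 0, so they are the same weekday.
(Jan 19, 1616 is a Tuesday; Nov 13, 1635 is a Tuesday.)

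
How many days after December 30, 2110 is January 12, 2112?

378

Dec 30, 2110 → Jan 30, 2111: 31 days (December has 31).
Jan 30, 2111 → Feb 28, 2111: 29 days (January has 31).
Feb 28, 2111 → Mar 28, 2111: 28 days (February has 28).
Mar 28, 2111 → Apr 28, 2111: 31 days (March has 31).
Apr 28, 2111 → May 28, 2111: 30 days (April has 30).
May 28, 2111 → Jun 28, 2111: 31 days (May has 31).
Jun 28, 2111 → Jul 28, 2111: 30 days (June has 30).
Jul 28, 2111 → Aug 28, 2111: 31 days (July has 31).
Aug 28, 2111 → Sep 28, 2111: 31 days (August has 31).
Sep 28, 2111 → Oct 28, 2111: 30 days (September has 30).
Oct 28, 2111 → Nov 28, 2111: 31 days (October has 31).
Nov 28, 2111 → Dec 28, 2111: 30 days (November has 30).
Dec 28, 2111 → Jan 12, 2112: 15 days.
Total: 378 days.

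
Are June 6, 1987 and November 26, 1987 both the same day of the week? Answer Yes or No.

No

From Jun 6, 1987 to Nov 26, 1987 is 173 days.
173 mod 7 = 5, so they are different weekdays.
(Jun 6, 1987 is a Saturday; Nov 26, 1987 is a Thursday.)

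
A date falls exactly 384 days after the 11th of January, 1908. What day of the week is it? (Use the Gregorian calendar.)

Friday

Jan 11, 1908 is a Saturday.
384 mod 7 = 6, so 384 days after a Saturday is Saturday + 6 = Friday.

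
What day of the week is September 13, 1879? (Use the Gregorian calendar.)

Doomsday rule: the anchor day for the 1800s is Friday. For year 79: 79÷12 = 6 r 7, and 7÷4 = 1, so 6+7+1 = 14.
Friday + 14 ≡ Friday — that's 1879's doomsday.
In September the doomsday date is Sep 5.
Sep 13 is 8 days after Sep 5; 8 mod 7 = 1, so Friday + 1 = Saturday.

Saturday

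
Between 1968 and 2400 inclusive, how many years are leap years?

106

Multiples of 4 in [1968,2400]: 109.
Of those, multiples of 100: 5 (not leap unless ÷400).
Multiples of 400: 2.
Leap years = 109 − 5 + 2 = 106.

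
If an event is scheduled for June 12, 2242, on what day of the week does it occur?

Sunday

Doomsday rule: the anchor day for the 2200s is Friday. For year 42: 42÷12 = 3 r 6, and 6÷4 = 1, so 3+6+1 = 10.
Friday + 10 ≡ Monday — that's 2242's doomsday.
In June the doomsday date is Jun 6.
Jun 12 is 6 days after Jun 6; 6 mod 7 = 6, so Monday + 6 = Sunday.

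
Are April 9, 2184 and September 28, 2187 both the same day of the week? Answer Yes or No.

Yes

From Apr 9, 2184 to Sep 28, 2187 is 1267 days.
1267 mod 7 = 0, so they are the same weekday.
(Apr 9, 2184 is a Friday; Sep 28, 2187 is a Friday.)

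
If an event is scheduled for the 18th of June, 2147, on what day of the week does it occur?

Doomsday rule: the anchor day for the 2100s is Sunday. For year 47: 47÷12 = 3 r 11, and 11÷4 = 2, so 3+11+2 = 16.
Sunday + 16 ≡ Tuesday — that's 2147's doomsday.
In June the doomsday date is Jun 6.
Jun 18 is 12 days after Jun 6; 12 mod 7 = 5, so Tuesday + 5 = Sunday.

Sunday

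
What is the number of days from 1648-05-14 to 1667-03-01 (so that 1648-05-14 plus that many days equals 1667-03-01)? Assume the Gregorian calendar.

May 14, 1648 → May 14, 1649: 365 days.
May 14, 1649 → May 14, 1650: 365 days.
May 14, 1650 → May 14, 1651: 365 days.
May 14, 1651 → May 14, 1652: 366 days (Feb 29, 1652 is in that span).
May 14, 1652 → May 14, 1653: 365 days.
May 14, 1653 → May 14, 1654: 365 days.
May 14, 1654 → May 14, 1655: 365 days.
May 14, 1655 → May 14, 1656: 366 days (Feb 29, 1656 is in that span).
May 14, 1656 → May 14, 1657: 365 days.
May 14, 1657 → May 14, 1658: 365 days.
May 14, 1658 → May 14, 1659: 365 days.
May 14, 1659 → May 14, 1660: 366 days (Feb 29, 1660 is in that span).
May 14, 1660 → May 14, 1661: 365 days.
May 14, 1661 → May 14, 1662: 365 days.
May 14, 1662 → May 14, 1663: 365 days.
May 14, 1663 → May 14, 1664: 366 days (Feb 29, 1664 is in that span).
May 14, 1664 → May 14, 1665: 365 days.
May 14, 1665 → May 14, 1666: 365 days.
May 14, 1666 → Jun 14, 1666: 31 days (May has 31).
Jun 14, 1666 → Jul 14, 1666: 30 days (June has 30).
Jul 14, 1666 → Aug 14, 1666: 31 days (July has 31).
Aug 14, 1666 → Sep 14, 1666: 31 days (August has 31).
Sep 14, 1666 → Oct 14, 1666: 30 days (September has 30).
Oct 14, 1666 → Nov 14, 1666: 31 days (October has 31).
Nov 14, 1666 → Dec 14, 1666: 30 days (November has 30).
Dec 14, 1666 → Jan 14, 1667: 31 days (December has 31).
Jan 14, 1667 → Feb 14, 1667: 31 days (January has 31).
Feb 14, 1667 → Mar 1, 1667: 15 days.
Total: 6865 days.

6865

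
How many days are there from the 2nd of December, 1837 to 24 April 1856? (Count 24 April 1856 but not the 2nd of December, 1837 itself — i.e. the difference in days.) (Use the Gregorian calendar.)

6718

Dec 2, 1837 → Dec 2, 1838: 365 days.
Dec 2, 1838 → Dec 2, 1839: 365 days.
Dec 2, 1839 → Dec 2, 1840: 366 days (Feb 29, 1840 is in that span).
Dec 2, 1840 → Dec 2, 1841: 365 days.
Dec 2, 1841 → Dec 2, 1842: 365 days.
Dec 2, 1842 → Dec 2, 1843: 365 days.
Dec 2, 1843 → Dec 2, 1844: 366 days (Feb 29, 1844 is in that span).
Dec 2, 1844 → Dec 2, 1845: 365 days.
Dec 2, 1845 → Dec 2, 1846: 365 days.
Dec 2, 1846 → Dec 2, 1847: 365 days.
Dec 2, 1847 → Dec 2, 1848: 366 days (Feb 29, 1848 is in that span).
Dec 2, 1848 → Dec 2, 1849: 365 days.
Dec 2, 1849 → Dec 2, 1850: 365 days.
Dec 2, 1850 → Dec 2, 1851: 365 days.
Dec 2, 1851 → Dec 2, 1852: 366 days (Feb 29, 1852 is in that span).
Dec 2, 1852 → Dec 2, 1853: 365 days.
Dec 2, 1853 → Dec 2, 1854: 365 days.
Dec 2, 1854 → Dec 2, 1855: 365 days.
Dec 2, 1855 → Jan 2, 1856: 31 days (December has 31).
Jan 2, 1856 → Feb 2, 1856: 31 days (January has 31).
Feb 2, 1856 → Mar 2, 1856: 29 days (February has 29).
Mar 2, 1856 → Apr 2, 1856: 31 days (March has 31).
Apr 2, 1856 → Apr 24, 1856: 22 days.
Total: 6718 days.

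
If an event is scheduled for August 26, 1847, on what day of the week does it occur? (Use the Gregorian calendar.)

Doomsday rule: the anchor day for the 1800s is Friday. For year 47: 47÷12 = 3 r 11, and 11÷4 = 2, so 3+11+2 = 16.
Friday + 16 ≡ Sunday — that's 1847's doomsday.
In August the doomsday date is Aug 8.
Aug 26 is 18 days after Aug 8; 18 mod 7 = 4, so Sunday + 4 = Thursday.

Thursday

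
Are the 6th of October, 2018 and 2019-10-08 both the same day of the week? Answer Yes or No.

From Oct 6, 2018 to Oct 8, 2019 is 367 days.
367 mod 7 = 3, so they are different weekdays.
(Oct 6, 2018 is a Saturday; Oct 8, 2019 is a Tuesday.)

No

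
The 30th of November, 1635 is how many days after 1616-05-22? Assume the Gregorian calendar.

May 22, 1616 → May 22, 1617: 365 days.
May 22, 1617 → May 22, 1618: 365 days.
May 22, 1618 → May 22, 1619: 365 days.
May 22, 1619 → May 22, 1620: 366 days (Feb 29, 1620 is in that span).
May 22, 1620 → May 22, 1621: 365 days.
May 22, 1621 → May 22, 1622: 365 days.
May 22, 1622 → May 22, 1623: 365 days.
May 22, 1623 → May 22, 1624: 366 days (Feb 29, 1624 is in that span).
May 22, 1624 → May 22, 1625: 365 days.
May 22, 1625 → May 22, 1626: 365 days.
May 22, 1626 → May 22, 1627: 365 days.
May 22, 1627 → May 22, 1628: 366 days (Feb 29, 1628 is in that span).
May 22, 1628 → May 22, 1629: 365 days.
May 22, 1629 → May 22, 1630: 365 days.
May 22, 1630 → May 22, 1631: 365 days.
May 22, 1631 → May 22, 1632: 366 days (Feb 29, 1632 is in that span).
May 22, 1632 → May 22, 1633: 365 days.
May 22, 1633 → May 22, 1634: 365 days.
May 22, 1634 → May 22, 1635: 365 days.
May 22, 1635 → Jun 22, 1635: 31 days (May has 31).
Jun 22, 1635 → Jul 22, 1635: 30 days (June has 30).
Jul 22, 1635 → Aug 22, 1635: 31 days (July has 31).
Aug 22, 1635 → Sep 22, 1635: 31 days (August has 31).
Sep 22, 1635 → Oct 22, 1635: 30 days (September has 30).
Oct 22, 1635 → Nov 22, 1635: 31 days (October has 31).
Nov 22, 1635 → Nov 30, 1635: 8 days.
Total: 7131 days.

7131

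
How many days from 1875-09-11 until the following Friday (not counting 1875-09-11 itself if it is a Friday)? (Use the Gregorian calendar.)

6

Sep 11, 1875 is a Saturday.
From Saturday to the next Friday is 6 days.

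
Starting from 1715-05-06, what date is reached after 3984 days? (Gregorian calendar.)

April 2, 1726

+366 (one year; includes Feb 29, 1716) → May 6, 1716 (3618 left).
+365 (one year) → May 6, 1717 (3253 left).
+365 (one year) → May 6, 1718 (2888 left).
+365 (one year) → May 6, 1719 (2523 left).
+366 (one year; includes Feb 29, 1720) → May 6, 1720 (2157 left).
+365 (one year) → May 6, 1721 (1792 left).
+365 (one year) → May 6, 1722 (1427 left).
+365 (one year) → May 6, 1723 (1062 left).
+366 (one year; includes Feb 29, 1724) → May 6, 1724 (696 left).
+365 (one year) → May 6, 1725 (331 left).
May has 31 days: +26 → Jun 1, 1725 (305 left).
Jun has 30 days: +30 → Jul 1, 1725 (275 left).
Jul has 31 days: +31 → Aug 1, 1725 (244 left).
Aug has 31 days: +31 → Sep 1, 1725 (213 left).
Sep has 30 days: +30 → Oct 1, 1725 (183 left).
Oct has 31 days: +31 → Nov 1, 1725 (152 left).
Nov has 30 days: +30 → Dec 1, 1725 (122 left).
Dec has 31 days: +31 → Jan 1, 1726 (91 left).
Jan has 31 days: +31 → Feb 1, 1726 (60 left).
Feb has 28 days: +28 → Mar 1, 1726 (32 left).
Mar has 31 days: +31 → Apr 1, 1726 (1 left).
+1 → Apr 2, 1726.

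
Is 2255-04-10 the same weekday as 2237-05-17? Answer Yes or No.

No

From May 17, 2237 to Apr 10, 2255 is 6537 days.
6537 mod 7 = 6, so they are different weekdays.
(May 17, 2237 is a Wednesday; Apr 10, 2255 is a Tuesday.)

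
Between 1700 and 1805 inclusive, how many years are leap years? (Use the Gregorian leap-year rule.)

25

Multiples of 4 in [1700,1805]: 27.
Of those, multiples of 100: 2 (not leap unless ÷400).
Multiples of 400: 0.
Leap years = 27 − 2 + 0 = 25.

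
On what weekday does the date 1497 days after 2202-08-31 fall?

First find the weekday of Aug 31, 2202. Doomsday rule: the anchor day for the 2200s is Friday. For year 02: 2÷12 = 0 r 2, and 2÷4 = 0, so 0+2+0 = 2.
Friday + 2 ≡ Sunday — that's 2202's doomsday.
In August the doomsday date is Aug 8.
Aug 31 is 23 days after Aug 8; 23 mod 7 = 2, so Sunday + 2 = Tuesday.
1497 mod 7 = 6, so 1497 days after a Tuesday is Tuesday + 6 = Monday.

Monday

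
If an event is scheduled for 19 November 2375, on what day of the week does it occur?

Wednesday

Doomsday rule: the anchor day for the 2300s is Wednesday. For year 75: 75÷12 = 6 r 3, and 3÷4 = 0, so 6+3+0 = 9.
Wednesday + 9 ≡ Friday — that's 2375's doomsday.
In November the doomsday date is Nov 7.
Nov 19 is 12 days after Nov 7; 12 mod 7 = 5, so Friday + 5 = Wednesday.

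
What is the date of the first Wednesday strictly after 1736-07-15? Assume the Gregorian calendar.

July 18, 1736

Jul 15, 1736 is a Sunday.
From Sunday to the next Wednesday is 3 days.
Jul 15, 1736 + 3 = Jul 18, 1736.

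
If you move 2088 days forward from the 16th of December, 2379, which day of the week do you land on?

Dec 16, 2379 is a Sunday.
2088 mod 7 = 2, so 2088 days after a Sunday is Sunday + 2 = Tuesday.

Tuesday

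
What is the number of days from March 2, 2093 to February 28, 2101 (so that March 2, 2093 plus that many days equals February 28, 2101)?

2919

Mar 2, 2093 → Mar 2, 2094: 365 days.
Mar 2, 2094 → Mar 2, 2095: 365 days.
Mar 2, 2095 → Mar 2, 2096: 366 days (Feb 29, 2096 is in that span).
Mar 2, 2096 → Mar 2, 2097: 365 days.
Mar 2, 2097 → Mar 2, 2098: 365 days.
Mar 2, 2098 → Mar 2, 2099: 365 days.
Mar 2, 2099 → Mar 2, 2100: 365 days.
Mar 2, 2100 → Apr 2, 2100: 31 days (March has 31).
Apr 2, 2100 → May 2, 2100: 30 days (April has 30).
May 2, 2100 → Jun 2, 2100: 31 days (May has 31).
Jun 2, 2100 → Jul 2, 2100: 30 days (June has 30).
Jul 2, 2100 → Aug 2, 2100: 31 days (July has 31).
Aug 2, 2100 → Sep 2, 2100: 31 days (August has 31).
Sep 2, 2100 → Oct 2, 2100: 30 days (September has 30).
Oct 2, 2100 → Nov 2, 2100: 31 days (October has 31).
Nov 2, 2100 → Dec 2, 2100: 30 days (November has 30).
Dec 2, 2100 → Jan 2, 2101: 31 days (December has 31).
Jan 2, 2101 → Feb 2, 2101: 31 days (January has 31).
Feb 2, 2101 → Feb 28, 2101: 26 days.
Total: 2919 days.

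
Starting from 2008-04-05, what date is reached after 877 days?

+365 (one year) → Apr 5, 2009 (512 left).
+365 (one year) → Apr 5, 2010 (147 left).
Apr has 30 days: +26 → May 1, 2010 (121 left).
May has 31 days: +31 → Jun 1, 2010 (90 left).
Jun has 30 days: +30 → Jul 1, 2010 (60 left).
Jul has 31 days: +31 → Aug 1, 2010 (29 left).
+29 → Aug 30, 2010.

August 30, 2010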